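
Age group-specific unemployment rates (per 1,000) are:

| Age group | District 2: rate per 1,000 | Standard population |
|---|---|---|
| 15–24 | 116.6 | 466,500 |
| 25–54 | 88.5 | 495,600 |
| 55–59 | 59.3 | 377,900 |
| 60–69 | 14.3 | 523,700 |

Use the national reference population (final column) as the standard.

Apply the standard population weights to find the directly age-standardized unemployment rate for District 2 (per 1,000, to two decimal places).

Standard total = 1,863,700; weights = 0.2503, 0.2659, 0.2028, 0.2810.
Standardized rate: 0.2503×116.6 + 0.2659×88.5 + 0.2028×59.3 + 0.2810×14.3 = 68.7626 per 1,000.

68.76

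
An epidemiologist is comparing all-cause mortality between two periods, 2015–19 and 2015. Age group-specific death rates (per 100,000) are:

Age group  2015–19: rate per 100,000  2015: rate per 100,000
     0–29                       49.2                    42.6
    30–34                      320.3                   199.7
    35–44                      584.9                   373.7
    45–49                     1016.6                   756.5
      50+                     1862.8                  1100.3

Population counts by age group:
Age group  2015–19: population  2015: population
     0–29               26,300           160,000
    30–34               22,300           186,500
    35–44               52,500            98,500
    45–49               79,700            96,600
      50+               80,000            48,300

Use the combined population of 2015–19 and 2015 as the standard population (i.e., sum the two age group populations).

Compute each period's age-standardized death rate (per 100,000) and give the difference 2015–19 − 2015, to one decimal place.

Combined standard total = 850,700; weights = 0.2190, 0.2454, 0.1775, 0.2072, 0.1508.
2015–19: 0.2190×49.2 + 0.2454×320.3 + 0.1775×584.9 + 0.2072×1016.6 + 0.1508×1862.8 = 684.8340 per 100,000.
2015: 0.2190×42.6 + 0.2454×199.7 + 0.1775×373.7 + 0.2072×756.5 + 0.1508×1100.3 = 447.3985 per 100,000.
Difference = 684.8340 − 447.3985 = 237.4356.

237.4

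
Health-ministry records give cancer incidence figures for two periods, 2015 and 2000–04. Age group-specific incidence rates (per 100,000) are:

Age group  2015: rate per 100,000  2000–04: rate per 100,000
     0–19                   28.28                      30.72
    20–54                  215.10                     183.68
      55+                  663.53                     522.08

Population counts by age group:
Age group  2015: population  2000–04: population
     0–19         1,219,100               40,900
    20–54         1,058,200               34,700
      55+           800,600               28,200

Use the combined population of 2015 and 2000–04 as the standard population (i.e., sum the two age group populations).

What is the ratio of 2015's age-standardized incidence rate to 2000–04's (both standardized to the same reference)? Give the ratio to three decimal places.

Combined standard total = 3,181,700; weights = 0.3960, 0.3435, 0.2605.
2015: 0.3960×28.28 + 0.3435×215.10 + 0.2605×663.53 = 257.9279 per 100,000.
2000–04: 0.3960×30.72 + 0.3435×183.68 + 0.2605×522.08 = 211.2553 per 100,000.
Ratio = 257.9279 ÷ 211.2553 = 1.22093.

1.221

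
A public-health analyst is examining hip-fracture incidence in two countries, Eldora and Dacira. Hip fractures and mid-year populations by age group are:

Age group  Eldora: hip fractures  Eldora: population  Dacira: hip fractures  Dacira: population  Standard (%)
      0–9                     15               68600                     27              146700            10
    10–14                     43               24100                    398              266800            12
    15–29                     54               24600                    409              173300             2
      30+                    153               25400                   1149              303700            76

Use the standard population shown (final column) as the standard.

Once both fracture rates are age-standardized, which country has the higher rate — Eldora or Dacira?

Age-specific rates per 100000 for Eldora: 21.87, 178.42, 219.51, 602.36.
For Dacira: 18.40, 149.18, 236.01, 378.33.
Standard weights: 0.10, 0.12, 0.02, 0.76.
Eldora: 0.1000×21.87 + 0.1200×178.42 + 0.0200×219.51 + 0.7600×602.36 = 485.7829 per 100000.
Dacira: 0.1000×18.40 + 0.1200×149.18 + 0.0200×236.01 + 0.7600×378.33 = 311.9954 per 100000.
The crude rates (185.70 vs 222.68) would put Dacira higher, but that reflects its age composition; once standardized to a common age structure, Eldora has the higher underlying rate.

Eldora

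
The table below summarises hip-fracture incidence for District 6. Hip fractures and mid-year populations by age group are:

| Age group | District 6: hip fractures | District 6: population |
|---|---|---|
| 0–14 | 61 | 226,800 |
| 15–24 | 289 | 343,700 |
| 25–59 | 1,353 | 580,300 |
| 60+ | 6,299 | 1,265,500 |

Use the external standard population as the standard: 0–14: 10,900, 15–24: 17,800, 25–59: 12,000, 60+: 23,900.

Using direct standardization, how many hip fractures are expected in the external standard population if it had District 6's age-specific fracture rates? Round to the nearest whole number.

Age-specific rates per 100,000 for District 6: 26.90, 84.08, 233.16, 497.75.
Expected hip fractures = Σ (standard pop × age-specific rate ÷ 100,000)
= 10,900×26.90/100,000 + 17,800×84.08/100,000 + 12,000×233.16/100,000 + 23,900×497.75/100,000
= 2.93 + 14.97 + 27.98 + 118.96 = 164.84.

165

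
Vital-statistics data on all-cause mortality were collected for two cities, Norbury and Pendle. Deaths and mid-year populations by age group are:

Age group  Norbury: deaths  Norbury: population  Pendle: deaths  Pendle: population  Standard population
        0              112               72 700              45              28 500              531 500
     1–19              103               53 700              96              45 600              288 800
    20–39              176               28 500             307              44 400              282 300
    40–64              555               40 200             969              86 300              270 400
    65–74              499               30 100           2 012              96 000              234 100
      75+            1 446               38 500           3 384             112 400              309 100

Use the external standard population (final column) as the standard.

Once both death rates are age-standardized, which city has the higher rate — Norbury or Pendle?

Age-specific rates per 1 000 for Norbury: 1.541, 1.918, 6.175, 13.806, 16.578, 37.558.
For Pendle: 1.579, 2.105, 6.914, 11.228, 20.958, 30.107.
Standard total = 1 916 200; weights = 0.2774, 0.1507, 0.1473, 0.1411, 0.1222, 0.1613.
Norbury: 0.2774×1.541 + 0.1507×1.918 + 0.1473×6.175 + 0.1411×13.806 + 0.1222×16.578 + 0.1613×37.558 = 11.6582 per 1 000.
Pendle: 0.2774×1.579 + 0.1507×2.105 + 0.1473×6.914 + 0.1411×11.228 + 0.1222×20.958 + 0.1613×30.107 = 10.7753 per 1 000.
The crude rates (10.96 vs 16.49) would put Pendle higher, but that reflects its age composition; once standardized to a common age structure, Norbury has the higher underlying rate.

Norbury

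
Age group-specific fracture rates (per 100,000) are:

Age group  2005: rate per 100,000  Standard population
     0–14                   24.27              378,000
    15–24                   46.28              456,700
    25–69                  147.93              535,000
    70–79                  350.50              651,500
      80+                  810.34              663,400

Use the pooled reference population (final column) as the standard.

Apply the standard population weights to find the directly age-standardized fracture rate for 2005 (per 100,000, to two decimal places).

326.08

Standard total = 2,684,600; weights = 0.1408, 0.1701, 0.1993, 0.2427, 0.2471.
Standardized rate: 0.1408×24.27 + 0.1701×46.28 + 0.1993×147.93 + 0.2427×350.50 + 0.2471×810.34 = 326.0758 per 100,000.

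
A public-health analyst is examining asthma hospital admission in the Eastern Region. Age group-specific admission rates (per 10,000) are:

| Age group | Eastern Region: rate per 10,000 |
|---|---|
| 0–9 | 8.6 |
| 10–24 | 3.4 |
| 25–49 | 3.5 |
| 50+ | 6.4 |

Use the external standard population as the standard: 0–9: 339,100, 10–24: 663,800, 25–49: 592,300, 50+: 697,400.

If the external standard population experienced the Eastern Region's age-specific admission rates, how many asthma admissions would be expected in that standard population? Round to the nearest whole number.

Expected asthma admissions = Σ (standard pop × age-specific rate ÷ 10,000)
= 339,100×8.6/10,000 + 663,800×3.4/10,000 + 592,300×3.5/10,000 + 697,400×6.4/10,000
= 291.63 + 225.69 + 207.31 + 446.34 = 1170.96.

1171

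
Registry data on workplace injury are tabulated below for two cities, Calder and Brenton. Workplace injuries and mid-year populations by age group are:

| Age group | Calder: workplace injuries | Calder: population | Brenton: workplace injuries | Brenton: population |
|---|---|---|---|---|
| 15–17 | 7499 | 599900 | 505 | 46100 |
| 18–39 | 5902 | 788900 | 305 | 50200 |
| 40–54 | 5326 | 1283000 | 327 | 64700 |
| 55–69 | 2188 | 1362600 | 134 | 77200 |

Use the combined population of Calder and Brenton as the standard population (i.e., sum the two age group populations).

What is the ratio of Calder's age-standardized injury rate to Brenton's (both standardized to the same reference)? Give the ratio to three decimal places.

1.036

Age-specific rates per 10000 for Calder: 125.00, 74.81, 41.51, 16.06.
For Brenton: 109.54, 60.76, 50.54, 17.36.
Combined standard total = 4272600; weights = 0.1512, 0.1964, 0.3154, 0.3370.
Calder: 0.1512×125.00 + 0.1964×74.81 + 0.3154×41.51 + 0.3370×16.06 = 52.0980 per 10000.
Brenton: 0.1512×109.54 + 0.1964×60.76 + 0.3154×50.54 + 0.3370×17.36 = 50.2861 per 10000.
Ratio = 52.0980 ÷ 50.2861 = 1.03603.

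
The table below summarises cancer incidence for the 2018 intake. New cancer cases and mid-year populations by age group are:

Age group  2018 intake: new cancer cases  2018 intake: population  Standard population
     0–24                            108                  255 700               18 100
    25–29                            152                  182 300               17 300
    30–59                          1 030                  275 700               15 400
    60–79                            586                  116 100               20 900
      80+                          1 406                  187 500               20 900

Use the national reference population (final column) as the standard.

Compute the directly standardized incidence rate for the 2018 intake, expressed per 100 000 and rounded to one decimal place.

Age-specific rates per 100 000 for the 2018 intake: 42.24, 83.38, 373.59, 504.74, 749.87.
Standard total = 92 600; weights = 0.1955, 0.1868, 0.1663, 0.2257, 0.2257.
Standardized rate: 0.1955×42.24 + 0.1868×83.38 + 0.1663×373.59 + 0.2257×504.74 + 0.2257×749.87 = 369.1309 per 100 000.

369.1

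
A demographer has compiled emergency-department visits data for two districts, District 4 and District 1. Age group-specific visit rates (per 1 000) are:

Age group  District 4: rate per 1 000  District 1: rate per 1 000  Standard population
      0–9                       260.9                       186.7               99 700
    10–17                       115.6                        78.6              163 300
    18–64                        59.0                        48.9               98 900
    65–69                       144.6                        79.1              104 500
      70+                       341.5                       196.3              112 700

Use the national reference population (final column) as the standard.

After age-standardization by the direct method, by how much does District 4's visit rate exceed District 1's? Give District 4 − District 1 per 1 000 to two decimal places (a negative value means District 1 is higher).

65.01

Standard total = 579 100; weights = 0.1722, 0.2820, 0.1708, 0.1805, 0.1946.
District 4: 0.1722×260.9 + 0.2820×115.6 + 0.1708×59.0 + 0.1805×144.6 + 0.1946×341.5 = 180.1452 per 1 000.
District 1: 0.1722×186.7 + 0.2820×78.6 + 0.1708×48.9 + 0.1805×79.1 + 0.1946×196.3 = 115.1348 per 1 000.
Difference = 180.1452 − 115.1348 = 65.0104.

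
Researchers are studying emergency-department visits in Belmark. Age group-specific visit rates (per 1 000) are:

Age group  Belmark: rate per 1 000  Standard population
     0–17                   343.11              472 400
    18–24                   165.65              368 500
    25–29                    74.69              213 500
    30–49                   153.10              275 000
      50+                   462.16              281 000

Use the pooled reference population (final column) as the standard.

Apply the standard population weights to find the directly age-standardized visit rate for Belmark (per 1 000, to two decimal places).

255.24

Standard total = 1 610 400; weights = 0.2933, 0.2288, 0.1326, 0.1708, 0.1745.
Standardized rate: 0.2933×343.11 + 0.2288×165.65 + 0.1326×74.69 + 0.1708×153.10 + 0.1745×462.16 = 255.2428 per 1 000.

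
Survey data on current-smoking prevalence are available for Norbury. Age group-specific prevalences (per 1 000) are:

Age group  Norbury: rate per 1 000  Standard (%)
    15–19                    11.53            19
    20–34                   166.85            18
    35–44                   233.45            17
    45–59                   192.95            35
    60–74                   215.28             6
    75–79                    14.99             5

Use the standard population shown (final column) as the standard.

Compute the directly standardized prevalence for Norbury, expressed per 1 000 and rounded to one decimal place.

Standard weights: 0.19, 0.18, 0.17, 0.35, 0.06, 0.05.
Standardized rate: 0.1900×11.53 + 0.1800×166.85 + 0.1700×233.45 + 0.3500×192.95 + 0.0600×215.28 + 0.0500×14.99 = 153.1090 per 1 000.

153.1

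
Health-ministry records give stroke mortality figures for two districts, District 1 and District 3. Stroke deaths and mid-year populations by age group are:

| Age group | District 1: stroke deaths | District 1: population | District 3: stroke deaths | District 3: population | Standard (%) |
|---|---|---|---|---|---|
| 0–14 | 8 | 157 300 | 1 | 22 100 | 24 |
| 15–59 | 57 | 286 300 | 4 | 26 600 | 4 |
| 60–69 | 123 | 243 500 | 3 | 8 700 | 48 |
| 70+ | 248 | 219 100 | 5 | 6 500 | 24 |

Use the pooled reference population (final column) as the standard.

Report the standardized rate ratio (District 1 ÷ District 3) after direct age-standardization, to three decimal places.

Age-specific rates per 100 000 for District 1: 5.09, 19.91, 50.51, 113.19.
For District 3: 4.52, 15.04, 34.48, 76.92.
Standard weights: 0.24, 0.04, 0.48, 0.24.
District 1: 0.2400×5.09 + 0.0400×19.91 + 0.4800×50.51 + 0.2400×113.19 = 53.4290 per 100 000.
District 3: 0.2400×4.52 + 0.0400×15.04 + 0.4800×34.48 + 0.2400×76.92 = 36.7007 per 100 000.
Ratio = 53.4290 ÷ 36.7007 = 1.45580.

1.456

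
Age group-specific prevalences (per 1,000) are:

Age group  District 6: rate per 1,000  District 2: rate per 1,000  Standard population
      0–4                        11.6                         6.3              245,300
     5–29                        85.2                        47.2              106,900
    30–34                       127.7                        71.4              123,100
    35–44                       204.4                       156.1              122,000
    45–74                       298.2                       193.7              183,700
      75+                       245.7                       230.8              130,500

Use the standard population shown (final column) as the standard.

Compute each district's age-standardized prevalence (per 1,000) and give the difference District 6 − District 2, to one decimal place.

43.1

Standard total = 911,500; weights = 0.2691, 0.1173, 0.1351, 0.1338, 0.2015, 0.1432.
District 6: 0.2691×11.6 + 0.1173×85.2 + 0.1351×127.7 + 0.1338×204.4 + 0.2015×298.2 + 0.1432×245.7 = 152.9931 per 1,000.
District 2: 0.2691×6.3 + 0.1173×47.2 + 0.1351×71.4 + 0.1338×156.1 + 0.2015×193.7 + 0.1432×230.8 = 109.8483 per 1,000.
Difference = 152.9931 − 109.8483 = 43.1448.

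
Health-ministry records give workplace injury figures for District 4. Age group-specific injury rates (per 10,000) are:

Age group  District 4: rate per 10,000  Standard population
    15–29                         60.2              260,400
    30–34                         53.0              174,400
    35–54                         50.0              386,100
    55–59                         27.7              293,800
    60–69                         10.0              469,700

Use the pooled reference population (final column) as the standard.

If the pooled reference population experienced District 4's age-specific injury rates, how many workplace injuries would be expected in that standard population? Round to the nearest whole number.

Expected workplace injuries = Σ (standard pop × age-specific rate ÷ 10,000)
= 260,400×60.2/10,000 + 174,400×53.0/10,000 + 386,100×50.0/10,000 + 293,800×27.7/10,000 + 469,700×10.0/10,000
= 1567.61 + 924.32 + 1930.50 + 813.83 + 469.70 = 5705.95.

5706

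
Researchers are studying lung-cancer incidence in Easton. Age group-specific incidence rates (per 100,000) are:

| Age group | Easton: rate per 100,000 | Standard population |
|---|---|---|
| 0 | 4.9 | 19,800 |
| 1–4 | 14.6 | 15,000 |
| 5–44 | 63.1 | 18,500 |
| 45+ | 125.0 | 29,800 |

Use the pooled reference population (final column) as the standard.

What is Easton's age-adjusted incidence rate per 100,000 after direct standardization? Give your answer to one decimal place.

Standard total = 83,100; weights = 0.2383, 0.1805, 0.2226, 0.3586.
Standardized rate: 0.2383×4.9 + 0.1805×14.6 + 0.2226×63.1 + 0.3586×125.0 = 62.6759 per 100,000.

62.7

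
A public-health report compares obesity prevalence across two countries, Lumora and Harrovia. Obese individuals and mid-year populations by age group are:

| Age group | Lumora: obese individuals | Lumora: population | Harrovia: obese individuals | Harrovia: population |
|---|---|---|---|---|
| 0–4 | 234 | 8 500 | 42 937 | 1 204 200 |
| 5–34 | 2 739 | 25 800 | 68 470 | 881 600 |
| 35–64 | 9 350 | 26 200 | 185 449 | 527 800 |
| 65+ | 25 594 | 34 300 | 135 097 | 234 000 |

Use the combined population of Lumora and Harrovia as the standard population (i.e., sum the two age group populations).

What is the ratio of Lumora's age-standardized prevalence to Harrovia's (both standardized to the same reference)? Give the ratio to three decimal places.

1.139

Age-specific rates per 1 000 for Lumora: 27.529, 106.163, 356.870, 746.181.
For Harrovia: 35.656, 77.666, 351.362, 577.338.
Combined standard total = 2 942 400; weights = 0.4121, 0.3084, 0.1883, 0.0912.
Lumora: 0.4121×27.529 + 0.3084×106.163 + 0.1883×356.870 + 0.0912×746.181 = 179.3174 per 1 000.
Harrovia: 0.4121×35.656 + 0.3084×77.666 + 0.1883×351.362 + 0.0912×577.338 = 157.4457 per 1 000.
Ratio = 179.3174 ÷ 157.4457 = 1.13892.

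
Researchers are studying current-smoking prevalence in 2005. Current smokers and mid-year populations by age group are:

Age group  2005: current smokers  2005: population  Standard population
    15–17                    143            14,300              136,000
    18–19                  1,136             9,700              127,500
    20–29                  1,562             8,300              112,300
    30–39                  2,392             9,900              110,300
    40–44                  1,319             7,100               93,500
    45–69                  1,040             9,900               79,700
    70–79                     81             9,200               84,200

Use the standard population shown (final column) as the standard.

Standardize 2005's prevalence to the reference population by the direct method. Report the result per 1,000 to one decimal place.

121.8

Age-specific rates per 1,000 for 2005: 10.000, 117.113, 188.193, 241.616, 185.775, 105.051, 8.804.
Standard total = 743,500; weights = 0.1829, 0.1715, 0.1510, 0.1484, 0.1258, 0.1072, 0.1132.
Standardized rate: 0.1829×10.000 + 0.1715×117.113 + 0.1510×188.193 + 0.1484×241.616 + 0.1258×185.775 + 0.1072×105.051 + 0.1132×8.804 = 121.8024 per 1,000.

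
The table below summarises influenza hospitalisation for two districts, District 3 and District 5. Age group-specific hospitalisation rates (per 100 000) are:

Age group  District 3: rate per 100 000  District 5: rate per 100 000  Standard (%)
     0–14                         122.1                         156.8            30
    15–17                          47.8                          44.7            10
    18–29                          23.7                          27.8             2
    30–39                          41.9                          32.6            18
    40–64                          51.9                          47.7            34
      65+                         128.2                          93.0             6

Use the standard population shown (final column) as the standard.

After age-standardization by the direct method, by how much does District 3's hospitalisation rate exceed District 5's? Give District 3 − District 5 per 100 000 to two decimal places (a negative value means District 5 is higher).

Standard weights: 0.30, 0.10, 0.02, 0.18, 0.34, 0.06.
District 3: 0.3000×122.1 + 0.1000×47.8 + 0.0200×23.7 + 0.1800×41.9 + 0.3400×51.9 + 0.0600×128.2 = 74.7640 per 100 000.
District 5: 0.3000×156.8 + 0.1000×44.7 + 0.0200×27.8 + 0.1800×32.6 + 0.3400×47.7 + 0.0600×93.0 = 79.7320 per 100 000.
Difference = 74.7640 − 79.7320 = -4.9680.

-4.97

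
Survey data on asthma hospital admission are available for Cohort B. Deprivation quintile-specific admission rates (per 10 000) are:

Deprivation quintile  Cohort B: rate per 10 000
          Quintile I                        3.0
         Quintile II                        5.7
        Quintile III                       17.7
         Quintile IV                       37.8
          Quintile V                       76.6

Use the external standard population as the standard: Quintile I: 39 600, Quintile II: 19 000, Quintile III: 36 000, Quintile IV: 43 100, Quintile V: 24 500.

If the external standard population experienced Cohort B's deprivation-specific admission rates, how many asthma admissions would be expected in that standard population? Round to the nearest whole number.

Expected asthma admissions = Σ (standard pop × deprivation-specific rate ÷ 10 000)
= 39 600×3.0/10 000 + 19 000×5.7/10 000 + 36 000×17.7/10 000 + 43 100×37.8/10 000 + 24 500×76.6/10 000
= 11.88 + 10.83 + 63.72 + 162.92 + 187.67 = 437.02.

437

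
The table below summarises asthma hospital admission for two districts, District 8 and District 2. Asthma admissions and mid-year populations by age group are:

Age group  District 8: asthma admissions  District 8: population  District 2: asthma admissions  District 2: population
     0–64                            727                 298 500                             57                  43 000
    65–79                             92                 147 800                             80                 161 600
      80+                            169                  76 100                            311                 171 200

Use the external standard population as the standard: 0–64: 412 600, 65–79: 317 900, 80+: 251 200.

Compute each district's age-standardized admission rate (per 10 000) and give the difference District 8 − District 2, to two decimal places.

Age-specific rates per 10 000 for District 8: 24.36, 6.22, 22.21.
For District 2: 13.26, 4.95, 18.17.
Standard total = 981 700; weights = 0.4203, 0.3238, 0.2559.
District 8: 0.4203×24.36 + 0.3238×6.22 + 0.2559×22.21 = 17.9345 per 10 000.
District 2: 0.4203×13.26 + 0.3238×4.95 + 0.2559×18.17 = 11.8227 per 10 000.
Difference = 17.9345 − 11.8227 = 6.1117.

6.11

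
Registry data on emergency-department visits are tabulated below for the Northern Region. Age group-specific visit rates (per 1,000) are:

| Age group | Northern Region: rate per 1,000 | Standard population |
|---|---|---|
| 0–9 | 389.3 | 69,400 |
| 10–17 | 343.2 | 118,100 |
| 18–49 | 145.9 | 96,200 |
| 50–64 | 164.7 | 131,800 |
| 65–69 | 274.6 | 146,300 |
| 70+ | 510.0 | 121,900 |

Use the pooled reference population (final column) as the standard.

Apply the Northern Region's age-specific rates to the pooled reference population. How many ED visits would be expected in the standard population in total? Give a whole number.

Expected ED visits = Σ (standard pop × age-specific rate ÷ 1,000)
= 69,400×389.3/1,000 + 118,100×343.2/1,000 + 96,200×145.9/1,000 + 131,800×164.7/1,000 + 146,300×274.6/1,000 + 121,900×510.0/1,000
= 27017.42 + 40531.92 + 14035.58 + 21707.46 + 40173.98 + 62169.00 = 205635.36.

205635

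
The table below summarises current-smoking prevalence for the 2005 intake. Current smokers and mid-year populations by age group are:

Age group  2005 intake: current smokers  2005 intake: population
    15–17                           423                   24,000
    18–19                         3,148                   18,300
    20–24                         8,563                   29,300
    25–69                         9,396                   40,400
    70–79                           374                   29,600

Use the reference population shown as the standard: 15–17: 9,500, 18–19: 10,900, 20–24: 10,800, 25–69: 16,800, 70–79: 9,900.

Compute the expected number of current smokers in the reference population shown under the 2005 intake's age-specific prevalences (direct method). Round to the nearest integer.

Age-specific rates per 1,000 for the 2005 intake: 17.625, 172.022, 292.253, 232.574, 12.635.
Expected current smokers = Σ (standard pop × age-specific rate ÷ 1,000)
= 9,500×17.625/1,000 + 10,900×172.022/1,000 + 10,800×292.253/1,000 + 16,800×232.574/1,000 + 9,900×12.635/1,000
= 167.44 + 1875.04 + 3156.33 + 3907.25 + 125.09 = 9231.14.

9231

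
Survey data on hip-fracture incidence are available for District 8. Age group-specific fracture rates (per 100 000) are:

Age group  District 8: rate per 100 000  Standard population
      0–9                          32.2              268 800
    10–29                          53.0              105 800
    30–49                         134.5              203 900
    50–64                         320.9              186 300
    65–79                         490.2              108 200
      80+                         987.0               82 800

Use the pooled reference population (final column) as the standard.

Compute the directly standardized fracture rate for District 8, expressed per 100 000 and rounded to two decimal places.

247.16

Standard total = 955 800; weights = 0.2812, 0.1107, 0.2133, 0.1949, 0.1132, 0.0866.
Standardized rate: 0.2812×32.2 + 0.1107×53.0 + 0.2133×134.5 + 0.1949×320.9 + 0.1132×490.2 + 0.0866×987.0 = 247.1586 per 100 000.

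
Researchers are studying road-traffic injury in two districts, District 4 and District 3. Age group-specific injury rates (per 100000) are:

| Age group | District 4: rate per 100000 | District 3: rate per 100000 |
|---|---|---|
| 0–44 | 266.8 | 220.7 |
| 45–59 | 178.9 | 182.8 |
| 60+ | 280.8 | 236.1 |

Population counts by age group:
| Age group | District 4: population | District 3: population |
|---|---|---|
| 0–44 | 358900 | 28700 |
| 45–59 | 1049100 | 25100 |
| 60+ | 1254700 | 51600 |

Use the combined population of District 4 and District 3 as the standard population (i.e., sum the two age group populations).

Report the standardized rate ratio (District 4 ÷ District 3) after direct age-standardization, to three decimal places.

Combined standard total = 2768100; weights = 0.1400, 0.3881, 0.4719.
District 4: 0.1400×266.8 + 0.3881×178.9 + 0.4719×280.8 = 239.2959 per 100000.
District 3: 0.1400×220.7 + 0.3881×182.8 + 0.4719×236.1 = 213.2598 per 100000.
Ratio = 239.2959 ÷ 213.2598 = 1.12209.

1.122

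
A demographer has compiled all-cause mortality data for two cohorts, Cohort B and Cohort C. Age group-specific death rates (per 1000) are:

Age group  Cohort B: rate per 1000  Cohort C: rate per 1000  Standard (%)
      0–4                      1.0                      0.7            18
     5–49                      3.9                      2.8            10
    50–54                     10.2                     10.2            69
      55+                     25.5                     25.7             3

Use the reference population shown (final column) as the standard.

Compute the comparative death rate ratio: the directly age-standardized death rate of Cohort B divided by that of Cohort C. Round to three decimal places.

Standard weights: 0.18, 0.10, 0.69, 0.03.
Cohort B: 0.1800×1.0 + 0.1000×3.9 + 0.6900×10.2 + 0.0300×25.5 = 8.3730 per 1000.
Cohort C: 0.1800×0.7 + 0.1000×2.8 + 0.6900×10.2 + 0.0300×25.7 = 8.2150 per 1000.
Ratio = 8.3730 ÷ 8.2150 = 1.01923.

1.019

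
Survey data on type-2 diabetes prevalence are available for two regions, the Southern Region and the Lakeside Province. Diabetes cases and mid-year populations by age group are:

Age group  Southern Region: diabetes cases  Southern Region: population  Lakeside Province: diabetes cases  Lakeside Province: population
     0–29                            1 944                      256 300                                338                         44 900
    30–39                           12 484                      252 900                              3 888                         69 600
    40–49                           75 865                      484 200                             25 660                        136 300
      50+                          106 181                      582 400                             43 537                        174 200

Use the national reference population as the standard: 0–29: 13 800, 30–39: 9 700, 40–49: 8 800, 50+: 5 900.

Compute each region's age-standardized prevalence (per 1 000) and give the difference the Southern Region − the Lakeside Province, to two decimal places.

Age-specific rates per 1 000 for the Southern Region: 7.585, 49.363, 156.681, 182.316.
For the Lakeside Province: 7.528, 55.862, 188.261, 249.925.
Standard total = 38 200; weights = 0.3613, 0.2539, 0.2304, 0.1545.
The Southern Region: 0.3613×7.585 + 0.2539×49.363 + 0.2304×156.681 + 0.1545×182.316 = 79.5276 per 1 000.
The Lakeside Province: 0.3613×7.528 + 0.2539×55.862 + 0.2304×188.261 + 0.1545×249.925 = 98.8745 per 1 000.
Difference = 79.5276 − 98.8745 = -19.3468.

-19.35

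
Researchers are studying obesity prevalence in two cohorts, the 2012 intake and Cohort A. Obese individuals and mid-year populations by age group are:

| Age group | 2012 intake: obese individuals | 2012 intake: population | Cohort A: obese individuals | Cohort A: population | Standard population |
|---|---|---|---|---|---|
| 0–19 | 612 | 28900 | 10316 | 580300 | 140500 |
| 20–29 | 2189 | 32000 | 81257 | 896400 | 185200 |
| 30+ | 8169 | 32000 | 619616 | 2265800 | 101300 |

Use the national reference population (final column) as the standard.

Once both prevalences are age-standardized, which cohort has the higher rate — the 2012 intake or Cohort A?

Cohort A

Age-specific rates per 1000 for the 2012 intake: 21.176, 68.406, 255.281.
For Cohort A: 17.777, 90.648, 273.465.
Standard total = 427000; weights = 0.3290, 0.4337, 0.2372.
The 2012 intake: 0.3290×21.176 + 0.4337×68.406 + 0.2372×255.281 = 97.1993 per 1000.
Cohort A: 0.3290×17.777 + 0.4337×90.648 + 0.2372×273.465 = 110.0414 per 1000.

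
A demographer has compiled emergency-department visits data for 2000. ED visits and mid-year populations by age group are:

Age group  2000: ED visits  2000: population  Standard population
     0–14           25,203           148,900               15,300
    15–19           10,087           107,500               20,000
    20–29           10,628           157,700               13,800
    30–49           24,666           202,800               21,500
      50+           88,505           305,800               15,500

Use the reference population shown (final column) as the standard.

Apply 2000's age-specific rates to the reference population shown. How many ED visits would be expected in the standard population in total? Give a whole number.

12497

Age-specific rates per 1,000 for 2000: 169.261, 93.833, 67.394, 121.627, 289.421.
Expected ED visits = Σ (standard pop × age-specific rate ÷ 1,000)
= 15,300×169.261/1,000 + 20,000×93.833/1,000 + 13,800×67.394/1,000 + 21,500×121.627/1,000 + 15,500×289.421/1,000
= 2589.70 + 1876.65 + 930.03 + 2614.99 + 4486.03 = 12497.40.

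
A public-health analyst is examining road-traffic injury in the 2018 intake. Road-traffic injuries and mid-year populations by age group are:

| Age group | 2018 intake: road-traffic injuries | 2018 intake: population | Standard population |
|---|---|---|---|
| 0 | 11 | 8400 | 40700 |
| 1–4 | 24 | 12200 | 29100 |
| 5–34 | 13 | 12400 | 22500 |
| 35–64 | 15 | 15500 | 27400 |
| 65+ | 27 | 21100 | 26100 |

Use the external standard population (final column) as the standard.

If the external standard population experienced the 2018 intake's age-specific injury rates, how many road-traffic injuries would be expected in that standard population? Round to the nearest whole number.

194

Age-specific rates per 100000 for the 2018 intake: 130.95, 196.72, 104.84, 96.77, 127.96.
Expected road-traffic injuries = Σ (standard pop × age-specific rate ÷ 100000)
= 40700×130.95/100000 + 29100×196.72/100000 + 22500×104.84/100000 + 27400×96.77/100000 + 26100×127.96/100000
= 53.30 + 57.25 + 23.59 + 26.52 + 33.40 = 194.05.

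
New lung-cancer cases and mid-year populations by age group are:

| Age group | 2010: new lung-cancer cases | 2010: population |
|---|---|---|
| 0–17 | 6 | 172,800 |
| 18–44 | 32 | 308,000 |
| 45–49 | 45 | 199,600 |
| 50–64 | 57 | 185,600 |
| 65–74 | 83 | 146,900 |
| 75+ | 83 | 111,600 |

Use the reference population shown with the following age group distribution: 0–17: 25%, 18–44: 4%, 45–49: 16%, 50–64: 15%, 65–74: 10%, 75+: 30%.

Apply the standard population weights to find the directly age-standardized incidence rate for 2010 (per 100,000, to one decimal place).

Age-specific rates per 100,000 for 2010: 3.47, 10.39, 22.55, 30.71, 56.50, 74.37.
Standard weights: 0.25, 0.04, 0.16, 0.15, 0.10, 0.30.
Standardized rate: 0.2500×3.47 + 0.0400×10.39 + 0.1600×22.55 + 0.1500×30.71 + 0.1000×56.50 + 0.3000×74.37 = 37.4595 per 100,000.

37.5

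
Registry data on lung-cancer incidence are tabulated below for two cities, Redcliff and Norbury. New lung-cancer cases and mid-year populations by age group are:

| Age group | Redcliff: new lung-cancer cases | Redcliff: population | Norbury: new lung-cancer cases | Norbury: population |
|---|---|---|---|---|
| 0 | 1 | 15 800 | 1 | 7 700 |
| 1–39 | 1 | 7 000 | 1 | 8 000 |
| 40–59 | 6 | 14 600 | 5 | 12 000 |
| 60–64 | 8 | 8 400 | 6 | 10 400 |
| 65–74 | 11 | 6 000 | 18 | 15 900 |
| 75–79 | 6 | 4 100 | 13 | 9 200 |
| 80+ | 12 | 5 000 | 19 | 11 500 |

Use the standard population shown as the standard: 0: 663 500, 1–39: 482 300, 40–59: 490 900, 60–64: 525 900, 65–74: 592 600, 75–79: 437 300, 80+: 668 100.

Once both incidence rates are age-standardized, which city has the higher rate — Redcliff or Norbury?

Age-specific rates per 100 000 for Redcliff: 6.33, 14.29, 41.10, 95.24, 183.33, 146.34, 240.00.
For Norbury: 12.99, 12.50, 41.67, 57.69, 113.21, 141.30, 165.22.
Standard total = 3 860 600; weights = 0.1719, 0.1249, 0.1272, 0.1362, 0.1535, 0.1133, 0.1731.
Redcliff: 0.1719×6.33 + 0.1249×14.29 + 0.1272×41.10 + 0.1362×95.24 + 0.1535×183.33 + 0.1133×146.34 + 0.1731×240.00 = 107.3231 per 100 000.
Norbury: 0.1719×12.99 + 0.1249×12.50 + 0.1272×41.67 + 0.1362×57.69 + 0.1535×113.21 + 0.1133×141.30 + 0.1731×165.22 = 78.9258 per 100 000.
The crude rates (73.89 vs 84.34) would put Norbury higher, but that reflects its age composition; once standardized to a common age structure, Redcliff has the higher underlying rate.

Redcliff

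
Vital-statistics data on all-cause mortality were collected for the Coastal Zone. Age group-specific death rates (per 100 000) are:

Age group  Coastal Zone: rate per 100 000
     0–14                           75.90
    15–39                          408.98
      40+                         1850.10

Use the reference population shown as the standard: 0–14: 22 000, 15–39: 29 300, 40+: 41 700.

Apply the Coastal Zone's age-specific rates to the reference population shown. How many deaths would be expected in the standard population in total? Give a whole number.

Expected deaths = Σ (standard pop × age-specific rate ÷ 100 000)
= 22 000×75.90/100 000 + 29 300×408.98/100 000 + 41 700×1850.10/100 000
= 16.70 + 119.83 + 771.49 = 908.02.

908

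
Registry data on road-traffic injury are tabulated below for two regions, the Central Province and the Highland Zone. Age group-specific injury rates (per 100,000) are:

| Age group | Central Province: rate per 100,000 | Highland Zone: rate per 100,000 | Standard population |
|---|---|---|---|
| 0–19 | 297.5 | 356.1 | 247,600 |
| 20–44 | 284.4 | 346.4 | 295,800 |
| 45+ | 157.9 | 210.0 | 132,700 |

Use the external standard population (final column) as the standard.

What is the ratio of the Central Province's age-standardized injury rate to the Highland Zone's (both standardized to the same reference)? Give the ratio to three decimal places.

0.818

Standard total = 676,100; weights = 0.3662, 0.4375, 0.1963.
The Central Province: 0.3662×297.5 + 0.4375×284.4 + 0.1963×157.9 = 264.3690 per 100,000.
The Highland Zone: 0.3662×356.1 + 0.4375×346.4 + 0.1963×210.0 = 323.1807 per 100,000.
Ratio = 264.3690 ÷ 323.1807 = 0.81802.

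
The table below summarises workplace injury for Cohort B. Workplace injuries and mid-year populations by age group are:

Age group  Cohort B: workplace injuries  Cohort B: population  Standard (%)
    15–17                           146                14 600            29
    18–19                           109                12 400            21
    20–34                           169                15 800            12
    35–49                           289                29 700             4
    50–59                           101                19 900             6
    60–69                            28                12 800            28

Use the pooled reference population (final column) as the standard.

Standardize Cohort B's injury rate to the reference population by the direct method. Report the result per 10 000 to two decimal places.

73.36

Age-specific rates per 10 000 for Cohort B: 100.00, 87.90, 106.96, 97.31, 50.75, 21.88.
Standard weights: 0.29, 0.21, 0.12, 0.04, 0.06, 0.28.
Standardized rate: 0.2900×100.00 + 0.2100×87.90 + 0.1200×106.96 + 0.0400×97.31 + 0.0600×50.75 + 0.2800×21.88 = 73.3576 per 10 000.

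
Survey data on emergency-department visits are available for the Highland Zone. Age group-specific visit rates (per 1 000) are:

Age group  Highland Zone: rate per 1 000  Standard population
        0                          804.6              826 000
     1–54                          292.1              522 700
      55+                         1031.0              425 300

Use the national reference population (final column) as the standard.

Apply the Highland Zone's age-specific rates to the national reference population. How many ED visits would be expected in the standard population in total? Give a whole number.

1255765

Expected ED visits = Σ (standard pop × age-specific rate ÷ 1 000)
= 826 000×804.6/1 000 + 522 700×292.1/1 000 + 425 300×1031.0/1 000
= 664599.60 + 152680.67 + 438484.30 = 1255764.57.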